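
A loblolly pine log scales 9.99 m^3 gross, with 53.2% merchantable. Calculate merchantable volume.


Formula: MV = V_total * (merchantable_pct / 100)
Merchantable fraction = 53.2% / 100 = 0.532
MV = 9.99 m^3 * 0.532 = 5.315 m^3

5.315


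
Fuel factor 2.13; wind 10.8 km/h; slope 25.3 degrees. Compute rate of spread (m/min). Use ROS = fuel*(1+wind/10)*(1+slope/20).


Formula: ROS = fuel * (1 + wind/10) * (1 + slope/20)
Wind factor = 1 + 10.8/10 = 2.08
Slope factor = 1 + 25.3/20 = 2.265
ROS = 2.13 * 2.08 * 2.265 = 10.03 m/min

10.03


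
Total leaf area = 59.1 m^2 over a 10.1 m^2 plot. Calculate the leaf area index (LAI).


Formula: LAI = total leaf area / ground area  (dimensionless)
LAI = 59.1 m^2 / 10.1 m^2
LAI = 5.85

5.85


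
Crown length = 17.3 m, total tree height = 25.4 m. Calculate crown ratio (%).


Formula: Crown Ratio = (Crown Length / Total Height) * 100
CR = (17.3 m / 25.4 m) * 100
CR = 0.6811 * 100 = 68.1%

68.1


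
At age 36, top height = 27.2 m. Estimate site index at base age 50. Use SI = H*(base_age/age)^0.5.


Formula: SI = H_dom * (base_age / age)^0.5
Age ratio = 50 / 36 = 1.38889
sqrt(age_ratio) = 1.17851
SI = 27.2 * 1.17851 = 32.1 m

32.1


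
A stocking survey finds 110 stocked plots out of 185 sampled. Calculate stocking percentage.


Formula: Stocking % = stocked plots / total plots * 100
Stocking = 110 / 185 * 100
Stocking = 0.5946 * 100 = 59.5%

59.5


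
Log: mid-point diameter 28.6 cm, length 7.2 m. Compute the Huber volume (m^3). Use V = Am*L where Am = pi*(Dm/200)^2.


Huber: V = Am * L,  Am = pi*(Dm/200)^2
Am = pi*(28.6/200)^2 = 0.064242 m^2
V = 0.064242*7.2 = 0.4625 m^3

0.4625


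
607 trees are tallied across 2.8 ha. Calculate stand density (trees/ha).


Formula: Stand Density = N_trees / Area_ha
Density = 607 trees / 2.8 ha
Density = 217 trees/ha

217


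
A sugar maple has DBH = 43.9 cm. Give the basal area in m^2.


Formula: BA = pi * (DBH/2)^2 / 10000  (cm^2 to m^2)
Radius = DBH/2 = 43.9/2 = 21.95 cm
BA = pi * 21.95^2 / 10000
   = 1513.6272 cm^2 / 10000
   = 0.1514 m^2

0.1514


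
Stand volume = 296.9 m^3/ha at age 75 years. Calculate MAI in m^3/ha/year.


Formula: MAI = Total Volume / Stand Age
MAI = 296.9 m^3/ha / 75 years
MAI = 3.96 m^3/ha/year

3.96


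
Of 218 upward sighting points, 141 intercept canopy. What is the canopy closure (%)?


Formula: Canopy closure = covered points / total points * 100
Closure = 141 / 218 * 100
Closure = 0.6468 * 100 = 64.7%

64.7


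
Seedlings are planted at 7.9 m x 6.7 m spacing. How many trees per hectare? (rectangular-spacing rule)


Formula: TPH = 10000 m^2/ha / (spacing_x * spacing_y)
Area per tree = 7.9 m * 6.7 m = 52.93 m^2
TPH = 10000 / 52.93 = 189 trees/ha

189


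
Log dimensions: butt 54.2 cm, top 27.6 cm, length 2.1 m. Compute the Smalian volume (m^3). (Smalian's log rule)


Smalian: V = (A1 + A2)/2 * L,  A = pi*(D/200)^2
A1 = pi*(54.2/200)^2 = 0.230722 m^2
A2 = pi*(27.6/200)^2 = 0.059828 m^2
V = (0.230722+0.059828)/2*2.1 = 0.3051 m^3

0.3051


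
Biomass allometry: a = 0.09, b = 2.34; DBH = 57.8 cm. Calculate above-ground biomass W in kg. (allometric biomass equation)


Formula: W = a * DBH^b  (allometric power law)
DBH^b = 57.8^2.34 = 13271.229
W = 0.09 * 13271.229 = 1194.4 kg

1194.4


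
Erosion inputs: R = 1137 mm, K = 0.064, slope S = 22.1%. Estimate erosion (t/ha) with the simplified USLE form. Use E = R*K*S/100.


Formula: E = R * K * S / 100  (simplified USLE)
R * K = 1137 * 0.064 = 72.768
E = 72.768 * 22.1 / 100 = 16.08 t/ha

16.08


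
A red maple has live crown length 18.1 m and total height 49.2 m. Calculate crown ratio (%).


Formula: Crown Ratio = (Crown Length / Total Height) * 100
CR = (18.1 m / 49.2 m) * 100
CR = 0.3679 * 100 = 36.8%

36.8


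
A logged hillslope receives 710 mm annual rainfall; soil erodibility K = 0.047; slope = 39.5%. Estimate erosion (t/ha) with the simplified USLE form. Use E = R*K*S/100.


Formula: E = R * K * S / 100  (simplified USLE)
R * K = 710 * 0.047 = 33.37
E = 33.37 * 39.5 / 100 = 13.18 t/ha

13.18


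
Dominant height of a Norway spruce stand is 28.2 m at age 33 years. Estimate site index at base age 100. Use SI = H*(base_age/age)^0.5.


Formula: SI = H_dom * (base_age / age)^0.5
Age ratio = 100 / 33 = 3.0303
sqrt(age_ratio) = 1.74078
SI = 28.2 * 1.74078 = 49.1 m

49.1


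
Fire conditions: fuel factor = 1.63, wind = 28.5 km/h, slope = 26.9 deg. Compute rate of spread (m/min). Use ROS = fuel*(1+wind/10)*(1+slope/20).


Formula: ROS = fuel * (1 + wind/10) * (1 + slope/20)
Wind factor = 1 + 28.5/10 = 3.85
Slope factor = 1 + 26.9/20 = 2.345
ROS = 1.63 * 3.85 * 2.345 = 14.72 m/min

14.72


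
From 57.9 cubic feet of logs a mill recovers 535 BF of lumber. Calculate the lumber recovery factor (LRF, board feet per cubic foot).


Formula: LRF = Lumber Output (BF) / Log Input (ft^3)
LRF = 535 BF / 57.9 ft^3
LRF = 9.24 BF/ft^3

9.24


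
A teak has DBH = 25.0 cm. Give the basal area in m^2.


Formula: BA = pi * (DBH/2)^2 / 10000  (cm^2 to m^2)
Radius = DBH/2 = 25.0/2 = 12.5 cm
BA = pi * 12.5^2 / 10000
   = 490.8739 cm^2 / 10000
   = 0.0491 m^2

0.0491


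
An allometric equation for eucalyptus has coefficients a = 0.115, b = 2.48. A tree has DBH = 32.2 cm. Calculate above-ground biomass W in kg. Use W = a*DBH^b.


Formula: W = a * DBH^b  (allometric power law)
DBH^b = 32.2^2.48 = 5488.8652
W = 0.115 * 5488.8652 = 631.2 kg

631.2


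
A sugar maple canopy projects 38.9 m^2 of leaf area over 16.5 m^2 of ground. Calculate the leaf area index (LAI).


Formula: LAI = total leaf area / ground area  (dimensionless)
LAI = 38.9 m^2 / 16.5 m^2
LAI = 2.36

2.36


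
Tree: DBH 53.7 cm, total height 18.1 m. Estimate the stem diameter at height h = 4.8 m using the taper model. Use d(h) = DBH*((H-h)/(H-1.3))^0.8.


Taper: d(h) = DBH * ((H - h) / (H - 1.3))^0.8
Numerator = H - h = 18.1 - 4.8 = 13.3 m
Denominator = H - 1.3 = 18.1 - 1.3 = 16.8 m
Ratio = 13.3 / 16.8 = 0.79167
d = 53.7 * 0.79167^0.8 = 44.5 cm

44.5


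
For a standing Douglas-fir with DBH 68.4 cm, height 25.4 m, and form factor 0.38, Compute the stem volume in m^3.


Formula: V = pi * (DBH/200)^2 * H * ff
Radius = DBH/200 = 68.4/200 = 0.342 m
Radius^2 = 0.342^2 = 0.116964 m^2
V = pi * 0.116964 * 25.4 * 0.38
V = 3.547 m^3

3.547


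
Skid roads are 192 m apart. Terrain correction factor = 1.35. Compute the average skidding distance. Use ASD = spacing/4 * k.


Formula: ASD = (spacing / 4) * correction
Uncorrected distance = spacing / 4 = 192 / 4 = 48 m
ASD = 48 * 1.35 = 65 m

65


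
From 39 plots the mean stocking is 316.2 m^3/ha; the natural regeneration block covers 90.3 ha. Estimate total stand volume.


Formula: Total Volume = Mean Volume per ha * Total Area
Total Volume = 316.2 m^3/ha * 90.3 ha
Total Volume = 28553 m^3

28553


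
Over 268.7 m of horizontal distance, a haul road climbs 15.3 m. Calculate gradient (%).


Formula: Gradient = rise / run * 100
Gradient = 15.3 / 268.7 * 100 = 5.7%

5.7


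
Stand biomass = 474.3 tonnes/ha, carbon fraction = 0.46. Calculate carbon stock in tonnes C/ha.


Formula: Carbon Stock = Biomass * Carbon Fraction
C = 474.3 t/ha * 0.46
C = 218.2 t C/ha

218.2


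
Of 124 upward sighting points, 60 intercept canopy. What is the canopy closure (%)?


Formula: Canopy closure = covered points / total points * 100
Closure = 60 / 124 * 100
Closure = 0.4839 * 100 = 48.4%

48.4


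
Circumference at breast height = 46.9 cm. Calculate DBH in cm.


Formula: DBH = C / pi
DBH = 46.9 / pi
pi = 3.14159...
DBH = 14.9 cm

14.9


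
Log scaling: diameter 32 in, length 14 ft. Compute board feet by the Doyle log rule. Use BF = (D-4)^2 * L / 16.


Doyle: BF = (D - 4)^2 * L / 16
Adjusted diameter = 32 - 4 = 28 in
(D-4)^2 = 28^2 = 784
BF = 784 * 14 / 16 = 686 BF

686


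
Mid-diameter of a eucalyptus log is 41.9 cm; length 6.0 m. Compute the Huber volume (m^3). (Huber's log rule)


Huber: V = Am * L,  Am = pi*(Dm/200)^2
Am = pi*(41.9/200)^2 = 0.137885 m^2
V = 0.137885*6.0 = 0.8273 m^3

0.8273


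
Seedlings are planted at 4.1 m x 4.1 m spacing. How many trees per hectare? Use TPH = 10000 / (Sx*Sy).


Formula: TPH = 10000 m^2/ha / (spacing_x * spacing_y)
Area per tree = 4.1 m * 4.1 m = 16.81 m^2
TPH = 10000 / 16.81 = 595 trees/ha

595


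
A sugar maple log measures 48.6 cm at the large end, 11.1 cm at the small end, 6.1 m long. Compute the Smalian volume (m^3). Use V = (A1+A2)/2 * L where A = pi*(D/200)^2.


Smalian: V = (A1 + A2)/2 * L,  A = pi*(D/200)^2
A1 = pi*(48.6/200)^2 = 0.185508 m^2
A2 = pi*(11.1/200)^2 = 0.009677 m^2
V = (0.185508+0.009677)/2*6.1 = 0.5953 m^3

0.5953


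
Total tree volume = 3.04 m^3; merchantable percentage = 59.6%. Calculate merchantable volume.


Formula: MV = V_total * (merchantable_pct / 100)
Merchantable fraction = 59.6% / 100 = 0.596
MV = 3.04 m^3 * 0.596 = 1.812 m^3

1.812


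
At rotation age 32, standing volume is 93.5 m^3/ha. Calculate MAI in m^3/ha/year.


Formula: MAI = Total Volume / Stand Age
MAI = 93.5 m^3/ha / 32 years
MAI = 2.92 m^3/ha/year

2.92


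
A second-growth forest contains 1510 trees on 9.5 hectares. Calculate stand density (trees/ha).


Formula: Stand Density = N_trees / Area_ha
Density = 1510 trees / 9.5 ha
Density = 159 trees/ha

159


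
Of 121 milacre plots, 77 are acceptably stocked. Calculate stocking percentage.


Formula: Stocking % = stocked plots / total plots * 100
Stocking = 77 / 121 * 100
Stocking = 0.6364 * 100 = 63.6%

63.6


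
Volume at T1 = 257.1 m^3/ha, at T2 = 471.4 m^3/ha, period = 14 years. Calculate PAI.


Formula: PAI = (V_T2 - V_T1) / (T2 - T1)
Volume increment = 471.4 - 257.1 = 214.3 m^3/ha
PAI = 214.3 / 14 = 15.31 m^3/ha/year

15.31


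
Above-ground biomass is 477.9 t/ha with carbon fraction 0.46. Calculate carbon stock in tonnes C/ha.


Formula: Carbon Stock = Biomass * Carbon Fraction
C = 477.9 t/ha * 0.46
C = 219.8 t C/ha

219.8


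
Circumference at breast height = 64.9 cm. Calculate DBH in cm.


Formula: DBH = C / pi
DBH = 64.9 / pi
pi = 3.14159...
DBH = 20.7 cm

20.7


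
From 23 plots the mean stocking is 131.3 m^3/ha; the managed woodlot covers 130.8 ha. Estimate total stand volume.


Formula: Total Volume = Mean Volume per ha * Total Area
Total Volume = 131.3 m^3/ha * 130.8 ha
Total Volume = 17174 m^3

17174


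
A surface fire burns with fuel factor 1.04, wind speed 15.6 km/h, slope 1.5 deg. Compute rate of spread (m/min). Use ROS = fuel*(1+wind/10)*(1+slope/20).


Formula: ROS = fuel * (1 + wind/10) * (1 + slope/20)
Wind factor = 1 + 15.6/10 = 2.56
Slope factor = 1 + 1.5/20 = 1.075
ROS = 1.04 * 2.56 * 1.075 = 2.86 m/min

2.86


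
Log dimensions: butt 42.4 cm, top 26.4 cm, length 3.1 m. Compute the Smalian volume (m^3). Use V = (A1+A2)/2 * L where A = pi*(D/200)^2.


Smalian: V = (A1 + A2)/2 * L,  A = pi*(D/200)^2
A1 = pi*(42.4/200)^2 = 0.141196 m^2
A2 = pi*(26.4/200)^2 = 0.054739 m^2
V = (0.141196+0.054739)/2*3.1 = 0.3037 m^3

0.3037


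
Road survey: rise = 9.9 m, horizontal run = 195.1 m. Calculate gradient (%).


Formula: Gradient = rise / run * 100
Gradient = 9.9 / 195.1 * 100 = 5.1%

5.1


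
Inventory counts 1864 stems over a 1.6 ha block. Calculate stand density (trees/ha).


Formula: Stand Density = N_trees / Area_ha
Density = 1864 trees / 1.6 ha
Density = 1165 trees/ha

1165


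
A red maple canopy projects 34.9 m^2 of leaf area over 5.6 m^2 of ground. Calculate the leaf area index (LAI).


Formula: LAI = total leaf area / ground area  (dimensionless)
LAI = 34.9 m^2 / 5.6 m^2
LAI = 6.23

6.23


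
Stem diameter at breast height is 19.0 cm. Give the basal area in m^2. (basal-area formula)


Formula: BA = pi * (DBH/2)^2 / 10000  (cm^2 to m^2)
Radius = DBH/2 = 19.0/2 = 9.5 cm
BA = pi * 9.5^2 / 10000
   = 283.5287 cm^2 / 10000
   = 0.0284 m^2

0.0284


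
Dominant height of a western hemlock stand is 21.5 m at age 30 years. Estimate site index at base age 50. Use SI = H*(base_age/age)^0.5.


Formula: SI = H_dom * (base_age / age)^0.5
Age ratio = 50 / 30 = 1.66667
sqrt(age_ratio) = 1.29099
SI = 21.5 * 1.29099 = 27.8 m

27.8


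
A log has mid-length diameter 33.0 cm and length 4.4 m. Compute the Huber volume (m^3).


Huber: V = Am * L,  Am = pi*(Dm/200)^2
Am = pi*(33.0/200)^2 = 0.08553 m^2
V = 0.08553*4.4 = 0.3763 m^3

0.3763


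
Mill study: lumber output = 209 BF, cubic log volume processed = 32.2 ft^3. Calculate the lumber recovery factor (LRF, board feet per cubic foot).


Formula: LRF = Lumber Output (BF) / Log Input (ft^3)
LRF = 209 BF / 32.2 ft^3
LRF = 6.49 BF/ft^3

6.49


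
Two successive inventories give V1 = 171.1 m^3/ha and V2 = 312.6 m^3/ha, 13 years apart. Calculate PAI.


Formula: PAI = (V_T2 - V_T1) / (T2 - T1)
Volume increment = 312.6 - 171.1 = 141.5 m^3/ha
PAI = 141.5 / 13 = 10.88 m^3/ha/year

10.88


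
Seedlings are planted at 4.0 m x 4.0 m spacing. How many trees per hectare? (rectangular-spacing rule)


Formula: TPH = 10000 m^2/ha / (spacing_x * spacing_y)
Area per tree = 4.0 m * 4.0 m = 16.0 m^2
TPH = 10000 / 16.0 = 625 trees/ha

625


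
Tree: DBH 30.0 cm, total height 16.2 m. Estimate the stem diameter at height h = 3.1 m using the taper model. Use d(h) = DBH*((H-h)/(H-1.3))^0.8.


Taper: d(h) = DBH * ((H - h) / (H - 1.3))^0.8
Numerator = H - h = 16.2 - 3.1 = 13.1 m
Denominator = H - 1.3 = 16.2 - 1.3 = 14.9 m
Ratio = 13.1 / 14.9 = 0.87919
d = 30.0 * 0.87919^0.8 = 27.1 cm

27.1


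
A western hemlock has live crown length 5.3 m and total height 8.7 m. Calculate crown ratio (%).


Formula: Crown Ratio = (Crown Length / Total Height) * 100
CR = (5.3 m / 8.7 m) * 100
CR = 0.6092 * 100 = 60.9%

60.9


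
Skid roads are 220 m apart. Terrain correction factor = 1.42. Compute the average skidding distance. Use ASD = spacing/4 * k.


Formula: ASD = (spacing / 4) * correction
Uncorrected distance = spacing / 4 = 220 / 4 = 55 m
ASD = 55 * 1.42 = 78 m

78


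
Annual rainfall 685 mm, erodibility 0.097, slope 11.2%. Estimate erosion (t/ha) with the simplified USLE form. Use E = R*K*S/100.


Formula: E = R * K * S / 100  (simplified USLE)
R * K = 685 * 0.097 = 66.445
E = 66.445 * 11.2 / 100 = 7.44 t/ha

7.44


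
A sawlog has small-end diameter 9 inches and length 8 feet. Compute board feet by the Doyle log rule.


Doyle: BF = (D - 4)^2 * L / 16
Adjusted diameter = 9 - 4 = 5 in
(D-4)^2 = 5^2 = 25
BF = 25 * 8 / 16 = 13 BF

13


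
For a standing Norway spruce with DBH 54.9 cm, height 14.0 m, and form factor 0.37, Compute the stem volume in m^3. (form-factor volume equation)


Formula: V = pi * (DBH/200)^2 * H * ff
Radius = DBH/200 = 54.9/200 = 0.2745 m
Radius^2 = 0.2745^2 = 0.07535025 m^2
V = pi * 0.07535025 * 14.0 * 0.37
V = 1.226 m^3

1.226


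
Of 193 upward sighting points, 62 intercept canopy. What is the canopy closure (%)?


Formula: Canopy closure = covered points / total points * 100
Closure = 62 / 193 * 100
Closure = 0.3212 * 100 = 32.1%

32.1


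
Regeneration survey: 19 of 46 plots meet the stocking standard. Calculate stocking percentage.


Formula: Stocking % = stocked plots / total plots * 100
Stocking = 19 / 46 * 100
Stocking = 0.413 * 100 = 41.3%

41.3


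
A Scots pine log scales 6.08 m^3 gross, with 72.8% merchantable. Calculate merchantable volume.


Formula: MV = V_total * (merchantable_pct / 100)
Merchantable fraction = 72.8% / 100 = 0.728
MV = 6.08 m^3 * 0.728 = 4.426 m^3

4.426


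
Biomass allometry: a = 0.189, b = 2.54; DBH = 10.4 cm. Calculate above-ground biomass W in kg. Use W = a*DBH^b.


Formula: W = a * DBH^b  (allometric power law)
DBH^b = 10.4^2.54 = 383.0581
W = 0.189 * 383.0581 = 72.4 kg

72.4


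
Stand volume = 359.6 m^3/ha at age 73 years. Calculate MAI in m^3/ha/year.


Formula: MAI = Total Volume / Stand Age
MAI = 359.6 m^3/ha / 73 years
MAI = 4.93 m^3/ha/year

4.93


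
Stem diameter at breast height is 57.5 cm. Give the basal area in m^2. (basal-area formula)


Formula: BA = pi * (DBH/2)^2 / 10000  (cm^2 to m^2)
Radius = DBH/2 = 57.5/2 = 28.75 cm
BA = pi * 28.75^2 / 10000
   = 2596.7227 cm^2 / 10000
   = 0.2597 m^2

0.2597


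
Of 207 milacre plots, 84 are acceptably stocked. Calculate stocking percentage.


Formula: Stocking % = stocked plots / total plots * 100
Stocking = 84 / 207 * 100
Stocking = 0.4058 * 100 = 40.6%

40.6


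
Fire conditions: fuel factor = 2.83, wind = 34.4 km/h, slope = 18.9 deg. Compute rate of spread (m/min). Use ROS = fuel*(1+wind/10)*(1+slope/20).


Formula: ROS = fuel * (1 + wind/10) * (1 + slope/20)
Wind factor = 1 + 34.4/10 = 4.44
Slope factor = 1 + 18.9/20 = 1.945
ROS = 2.83 * 4.44 * 1.945 = 24.44 m/min

24.44


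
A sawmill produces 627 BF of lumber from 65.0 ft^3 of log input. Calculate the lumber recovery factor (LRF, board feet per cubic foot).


Formula: LRF = Lumber Output (BF) / Log Input (ft^3)
LRF = 627 BF / 65.0 ft^3
LRF = 9.65 BF/ft^3

9.65


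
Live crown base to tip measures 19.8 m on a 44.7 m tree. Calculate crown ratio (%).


Formula: Crown Ratio = (Crown Length / Total Height) * 100
CR = (19.8 m / 44.7 m) * 100
CR = 0.443 * 100 = 44.3%

44.3


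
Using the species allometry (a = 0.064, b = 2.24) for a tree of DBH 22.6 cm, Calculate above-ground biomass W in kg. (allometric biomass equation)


Formula: W = a * DBH^b  (allometric power law)
DBH^b = 22.6^2.24 = 1079.4509
W = 0.064 * 1079.4509 = 69.1 kg

69.1


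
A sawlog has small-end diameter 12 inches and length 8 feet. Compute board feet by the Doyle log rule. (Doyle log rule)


Doyle: BF = (D - 4)^2 * L / 16
Adjusted diameter = 12 - 4 = 8 in
(D-4)^2 = 8^2 = 64
BF = 64 * 8 / 16 = 32 BF

32


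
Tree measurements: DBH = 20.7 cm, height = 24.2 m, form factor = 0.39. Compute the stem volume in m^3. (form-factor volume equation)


Formula: V = pi * (DBH/200)^2 * H * ff
Radius = DBH/200 = 20.7/200 = 0.1035 m
Radius^2 = 0.1035^2 = 0.01071225 m^2
V = pi * 0.01071225 * 24.2 * 0.39
V = 0.318 m^3

0.318


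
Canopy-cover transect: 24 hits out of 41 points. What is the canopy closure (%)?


Formula: Canopy closure = covered points / total points * 100
Closure = 24 / 41 * 100
Closure = 0.5854 * 100 = 58.5%

58.5


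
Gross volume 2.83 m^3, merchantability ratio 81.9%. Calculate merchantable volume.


Formula: MV = V_total * (merchantable_pct / 100)
Merchantable fraction = 81.9% / 100 = 0.819
MV = 2.83 m^3 * 0.819 = 2.318 m^3

2.318


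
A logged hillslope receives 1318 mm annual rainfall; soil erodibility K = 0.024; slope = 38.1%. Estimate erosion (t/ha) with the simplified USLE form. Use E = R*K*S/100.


Formula: E = R * K * S / 100  (simplified USLE)
R * K = 1318 * 0.024 = 31.632
E = 31.632 * 38.1 / 100 = 12.05 t/ha

12.05


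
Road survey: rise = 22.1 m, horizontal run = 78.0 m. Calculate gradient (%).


Formula: Gradient = rise / run * 100
Gradient = 22.1 / 78.0 * 100 = 28.3%

28.3


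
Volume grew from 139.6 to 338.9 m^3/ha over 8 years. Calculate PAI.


Formula: PAI = (V_T2 - V_T1) / (T2 - T1)
Volume increment = 338.9 - 139.6 = 199.3 m^3/ha
PAI = 199.3 / 8 = 24.91 m^3/ha/year

24.91


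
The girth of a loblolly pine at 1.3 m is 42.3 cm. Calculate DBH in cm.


Formula: DBH = C / pi
DBH = 42.3 / pi
pi = 3.14159...
DBH = 13.5 cm

13.5


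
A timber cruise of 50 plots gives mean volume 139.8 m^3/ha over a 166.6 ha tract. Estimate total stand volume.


Formula: Total Volume = Mean Volume per ha * Total Area
Total Volume = 139.8 m^3/ha * 166.6 ha
Total Volume = 23291 m^3

23291


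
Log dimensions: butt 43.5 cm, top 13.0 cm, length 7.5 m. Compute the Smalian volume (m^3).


Smalian: V = (A1 + A2)/2 * L,  A = pi*(D/200)^2
A1 = pi*(43.5/200)^2 = 0.148617 m^2
A2 = pi*(13.0/200)^2 = 0.013273 m^2
V = (0.148617+0.013273)/2*7.5 = 0.6071 m^3

0.6071


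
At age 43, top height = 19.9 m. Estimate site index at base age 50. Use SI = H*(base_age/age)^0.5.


Formula: SI = H_dom * (base_age / age)^0.5
Age ratio = 50 / 43 = 1.16279
sqrt(age_ratio) = 1.07833
SI = 19.9 * 1.07833 = 21.5 m

21.5


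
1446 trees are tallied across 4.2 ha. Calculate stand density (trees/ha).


Formula: Stand Density = N_trees / Area_ha
Density = 1446 trees / 4.2 ha
Density = 344 trees/ha

344


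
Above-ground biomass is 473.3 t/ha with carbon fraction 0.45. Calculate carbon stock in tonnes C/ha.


Formula: Carbon Stock = Biomass * Carbon Fraction
C = 473.3 t/ha * 0.45
C = 213.0 t C/ha

213.0


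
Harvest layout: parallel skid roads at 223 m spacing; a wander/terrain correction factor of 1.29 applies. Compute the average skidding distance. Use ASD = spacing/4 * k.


Formula: ASD = (spacing / 4) * correction
Uncorrected distance = spacing / 4 = 223 / 4 = 55.75 m
ASD = 55.75 * 1.29 = 72 m

72


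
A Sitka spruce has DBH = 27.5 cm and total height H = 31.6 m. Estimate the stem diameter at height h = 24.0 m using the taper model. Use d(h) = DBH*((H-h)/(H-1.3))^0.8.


Taper: d(h) = DBH * ((H - h) / (H - 1.3))^0.8
Numerator = H - h = 31.6 - 24.0 = 7.6 m
Denominator = H - 1.3 = 31.6 - 1.3 = 30.3 m
Ratio = 7.6 / 30.3 = 0.25083
d = 27.5 * 0.25083^0.8 = 9.1 cm

9.1


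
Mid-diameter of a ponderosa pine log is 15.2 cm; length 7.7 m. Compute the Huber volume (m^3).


Huber: V = Am * L,  Am = pi*(Dm/200)^2
Am = pi*(15.2/200)^2 = 0.018146 m^2
V = 0.018146*7.7 = 0.1397 m^3

0.1397


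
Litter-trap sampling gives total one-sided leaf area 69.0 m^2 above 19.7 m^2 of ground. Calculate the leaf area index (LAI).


Formula: LAI = total leaf area / ground area  (dimensionless)
LAI = 69.0 m^2 / 19.7 m^2
LAI = 3.5

3.5


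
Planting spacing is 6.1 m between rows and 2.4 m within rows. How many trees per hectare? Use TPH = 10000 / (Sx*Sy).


Formula: TPH = 10000 m^2/ha / (spacing_x * spacing_y)
Area per tree = 6.1 m * 2.4 m = 14.64 m^2
TPH = 10000 / 14.64 = 683 trees/ha

683


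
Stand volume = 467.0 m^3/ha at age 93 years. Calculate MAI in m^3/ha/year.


Formula: MAI = Total Volume / Stand Age
MAI = 467.0 m^3/ha / 93 years
MAI = 5.02 m^3/ha/year

5.02


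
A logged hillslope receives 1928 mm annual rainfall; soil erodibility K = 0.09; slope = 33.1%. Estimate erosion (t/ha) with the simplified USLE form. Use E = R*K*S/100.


Formula: E = R * K * S / 100  (simplified USLE)
R * K = 1928 * 0.09 = 173.52
E = 173.52 * 33.1 / 100 = 57.44 t/ha

57.44


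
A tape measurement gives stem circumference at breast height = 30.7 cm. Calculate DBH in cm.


Formula: DBH = C / pi
DBH = 30.7 / pi
pi = 3.14159...
DBH = 9.8 cm

9.8


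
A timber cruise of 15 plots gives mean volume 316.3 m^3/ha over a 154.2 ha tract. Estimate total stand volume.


Formula: Total Volume = Mean Volume per ha * Total Area
Total Volume = 316.3 m^3/ha * 154.2 ha
Total Volume = 48773 m^3

48773


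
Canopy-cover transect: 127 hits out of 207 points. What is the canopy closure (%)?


Formula: Canopy closure = covered points / total points * 100
Closure = 127 / 207 * 100
Closure = 0.6135 * 100 = 61.4%

61.4


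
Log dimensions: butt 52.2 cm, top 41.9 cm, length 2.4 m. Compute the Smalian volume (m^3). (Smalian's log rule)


Smalian: V = (A1 + A2)/2 * L,  A = pi*(D/200)^2
A1 = pi*(52.2/200)^2 = 0.214008 m^2
A2 = pi*(41.9/200)^2 = 0.137885 m^2
V = (0.214008+0.137885)/2*2.4 = 0.4223 m^3

0.4223


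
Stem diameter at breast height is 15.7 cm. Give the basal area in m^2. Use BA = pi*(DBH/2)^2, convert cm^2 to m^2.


Formula: BA = pi * (DBH/2)^2 / 10000  (cm^2 to m^2)
Radius = DBH/2 = 15.7/2 = 7.85 cm
BA = pi * 7.85^2 / 10000
   = 193.5928 cm^2 / 10000
   = 0.0194 m^2

0.0194


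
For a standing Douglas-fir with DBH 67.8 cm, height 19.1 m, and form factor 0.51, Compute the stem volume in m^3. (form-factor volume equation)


Formula: V = pi * (DBH/200)^2 * H * ff
Radius = DBH/200 = 67.8/200 = 0.339 m
Radius^2 = 0.339^2 = 0.114921 m^2
V = pi * 0.114921 * 19.1 * 0.51
V = 3.517 m^3

3.517


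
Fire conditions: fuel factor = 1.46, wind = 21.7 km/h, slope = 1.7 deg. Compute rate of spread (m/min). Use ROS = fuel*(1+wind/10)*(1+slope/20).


Formula: ROS = fuel * (1 + wind/10) * (1 + slope/20)
Wind factor = 1 + 21.7/10 = 3.17
Slope factor = 1 + 1.7/20 = 1.085
ROS = 1.46 * 3.17 * 1.085 = 5.02 m/min

5.02


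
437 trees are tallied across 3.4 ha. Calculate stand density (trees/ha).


Formula: Stand Density = N_trees / Area_ha
Density = 437 trees / 3.4 ha
Density = 129 trees/ha

129


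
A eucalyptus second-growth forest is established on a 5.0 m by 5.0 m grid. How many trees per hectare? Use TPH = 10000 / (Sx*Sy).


Formula: TPH = 10000 m^2/ha / (spacing_x * spacing_y)
Area per tree = 5.0 m * 5.0 m = 25.0 m^2
TPH = 10000 / 25.0 = 400 trees/ha

400


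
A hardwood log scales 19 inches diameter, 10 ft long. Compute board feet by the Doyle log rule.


Doyle: BF = (D - 4)^2 * L / 16
Adjusted diameter = 19 - 4 = 15 in
(D-4)^2 = 15^2 = 225
BF = 225 * 10 / 16 = 141 BF

141


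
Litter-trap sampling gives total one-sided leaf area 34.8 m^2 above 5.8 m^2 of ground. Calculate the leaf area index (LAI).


Formula: LAI = total leaf area / ground area  (dimensionless)
LAI = 34.8 m^2 / 5.8 m^2
LAI = 6.0

6.0


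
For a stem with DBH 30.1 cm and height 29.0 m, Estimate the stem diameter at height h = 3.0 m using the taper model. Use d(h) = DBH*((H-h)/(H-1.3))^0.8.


Taper: d(h) = DBH * ((H - h) / (H - 1.3))^0.8
Numerator = H - h = 29.0 - 3.0 = 26.0 m
Denominator = H - 1.3 = 29.0 - 1.3 = 27.7 m
Ratio = 26.0 / 27.7 = 0.93863
d = 30.1 * 0.93863^0.8 = 28.6 cm

28.6


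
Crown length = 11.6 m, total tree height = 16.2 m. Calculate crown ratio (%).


Formula: Crown Ratio = (Crown Length / Total Height) * 100
CR = (11.6 m / 16.2 m) * 100
CR = 0.716 * 100 = 71.6%

71.6


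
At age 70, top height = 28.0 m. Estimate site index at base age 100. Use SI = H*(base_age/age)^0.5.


Formula: SI = H_dom * (base_age / age)^0.5
Age ratio = 100 / 70 = 1.42857
sqrt(age_ratio) = 1.19523
SI = 28.0 * 1.19523 = 33.5 m

33.5


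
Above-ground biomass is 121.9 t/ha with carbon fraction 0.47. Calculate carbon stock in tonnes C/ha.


Formula: Carbon Stock = Biomass * Carbon Fraction
C = 121.9 t/ha * 0.47
C = 57.3 t C/ha

57.3


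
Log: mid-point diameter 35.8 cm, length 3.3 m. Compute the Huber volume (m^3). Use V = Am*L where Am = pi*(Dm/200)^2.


Huber: V = Am * L,  Am = pi*(Dm/200)^2
Am = pi*(35.8/200)^2 = 0.10066 m^2
V = 0.10066*3.3 = 0.3322 m^3

0.3322


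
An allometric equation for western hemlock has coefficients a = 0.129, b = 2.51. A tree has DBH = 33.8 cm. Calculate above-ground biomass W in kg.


Formula: W = a * DBH^b  (allometric power law)
DBH^b = 33.8^2.51 = 6879.8809
W = 0.129 * 6879.8809 = 887.5 kg

887.5


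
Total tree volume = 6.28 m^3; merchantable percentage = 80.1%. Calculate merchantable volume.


Formula: MV = V_total * (merchantable_pct / 100)
Merchantable fraction = 80.1% / 100 = 0.801
MV = 6.28 m^3 * 0.801 = 5.03 m^3

5.03


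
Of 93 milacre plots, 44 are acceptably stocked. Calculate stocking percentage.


Formula: Stocking % = stocked plots / total plots * 100
Stocking = 44 / 93 * 100
Stocking = 0.4731 * 100 = 47.3%

47.3


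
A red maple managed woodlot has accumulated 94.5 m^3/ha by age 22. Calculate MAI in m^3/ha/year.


Formula: MAI = Total Volume / Stand Age
MAI = 94.5 m^3/ha / 22 years
MAI = 4.3 m^3/ha/year

4.3


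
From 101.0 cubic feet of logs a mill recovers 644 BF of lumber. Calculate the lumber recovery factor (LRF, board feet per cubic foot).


Formula: LRF = Lumber Output (BF) / Log Input (ft^3)
LRF = 644 BF / 101.0 ft^3
LRF = 6.38 BF/ft^3

6.38


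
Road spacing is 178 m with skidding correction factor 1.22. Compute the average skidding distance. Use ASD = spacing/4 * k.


Formula: ASD = (spacing / 4) * correction
Uncorrected distance = spacing / 4 = 178 / 4 = 44.5 m
ASD = 44.5 * 1.22 = 54 m

54


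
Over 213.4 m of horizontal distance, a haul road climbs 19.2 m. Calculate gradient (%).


Formula: Gradient = rise / run * 100
Gradient = 19.2 / 213.4 * 100 = 9.0%

9.0


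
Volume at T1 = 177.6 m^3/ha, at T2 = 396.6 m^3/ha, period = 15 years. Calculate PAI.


Formula: PAI = (V_T2 - V_T1) / (T2 - T1)
Volume increment = 396.6 - 177.6 = 219.0 m^3/ha
PAI = 219.0 / 15 = 14.6 m^3/ha/year

14.6


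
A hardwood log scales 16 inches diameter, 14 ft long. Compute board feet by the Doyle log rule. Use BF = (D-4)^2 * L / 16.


Doyle: BF = (D - 4)^2 * L / 16
Adjusted diameter = 16 - 4 = 12 in
(D-4)^2 = 12^2 = 144
BF = 144 * 14 / 16 = 126 BF

126


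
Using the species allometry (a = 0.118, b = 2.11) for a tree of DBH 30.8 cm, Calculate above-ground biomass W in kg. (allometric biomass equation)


Formula: W = a * DBH^b  (allometric power law)
DBH^b = 30.8^2.11 = 1383.0632
W = 0.118 * 1383.0632 = 163.2 kg

163.2


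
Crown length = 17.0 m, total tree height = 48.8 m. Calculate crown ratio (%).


Formula: Crown Ratio = (Crown Length / Total Height) * 100
CR = (17.0 m / 48.8 m) * 100
CR = 0.3484 * 100 = 34.8%

34.8


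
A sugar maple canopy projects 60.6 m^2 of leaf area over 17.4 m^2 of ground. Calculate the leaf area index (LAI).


Formula: LAI = total leaf area / ground area  (dimensionless)
LAI = 60.6 m^2 / 17.4 m^2
LAI = 3.48

3.48


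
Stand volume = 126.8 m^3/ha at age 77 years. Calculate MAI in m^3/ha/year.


Formula: MAI = Total Volume / Stand Age
MAI = 126.8 m^3/ha / 77 years
MAI = 1.65 m^3/ha/year

1.65


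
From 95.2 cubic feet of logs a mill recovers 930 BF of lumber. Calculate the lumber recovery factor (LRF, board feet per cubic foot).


Formula: LRF = Lumber Output (BF) / Log Input (ft^3)
LRF = 930 BF / 95.2 ft^3
LRF = 9.77 BF/ft^3

9.77


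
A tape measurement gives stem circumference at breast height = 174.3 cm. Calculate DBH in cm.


Formula: DBH = C / pi
DBH = 174.3 / pi
pi = 3.14159...
DBH = 55.5 cm

55.5


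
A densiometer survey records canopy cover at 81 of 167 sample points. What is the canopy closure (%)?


Formula: Canopy closure = covered points / total points * 100
Closure = 81 / 167 * 100
Closure = 0.485 * 100 = 48.5%

48.5


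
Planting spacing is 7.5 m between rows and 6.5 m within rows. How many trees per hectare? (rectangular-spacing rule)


Formula: TPH = 10000 m^2/ha / (spacing_x * spacing_y)
Area per tree = 7.5 m * 6.5 m = 48.75 m^2
TPH = 10000 / 48.75 = 205 trees/ha

205


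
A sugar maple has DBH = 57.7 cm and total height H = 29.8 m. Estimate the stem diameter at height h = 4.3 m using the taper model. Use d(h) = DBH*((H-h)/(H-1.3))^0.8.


Taper: d(h) = DBH * ((H - h) / (H - 1.3))^0.8
Numerator = H - h = 29.8 - 4.3 = 25.5 m
Denominator = H - 1.3 = 29.8 - 1.3 = 28.5 m
Ratio = 25.5 / 28.5 = 0.89474
d = 57.7 * 0.89474^0.8 = 52.8 cm

52.8


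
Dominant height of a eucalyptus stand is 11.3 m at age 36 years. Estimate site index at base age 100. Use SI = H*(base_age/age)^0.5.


Formula: SI = H_dom * (base_age / age)^0.5
Age ratio = 100 / 36 = 2.77778
sqrt(age_ratio) = 1.66667
SI = 11.3 * 1.66667 = 18.8 m

18.8


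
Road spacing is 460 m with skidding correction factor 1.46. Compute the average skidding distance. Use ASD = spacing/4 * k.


Formula: ASD = (spacing / 4) * correction
Uncorrected distance = spacing / 4 = 460 / 4 = 115 m
ASD = 115 * 1.46 = 168 m

168


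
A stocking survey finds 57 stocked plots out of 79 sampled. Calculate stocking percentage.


Formula: Stocking % = stocked plots / total plots * 100
Stocking = 57 / 79 * 100
Stocking = 0.7215 * 100 = 72.2%

72.2


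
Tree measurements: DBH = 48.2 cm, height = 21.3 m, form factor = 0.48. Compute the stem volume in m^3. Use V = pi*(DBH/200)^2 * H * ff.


Formula: V = pi * (DBH/200)^2 * H * ff
Radius = DBH/200 = 48.2/200 = 0.241 m
Radius^2 = 0.241^2 = 0.058081 m^2
V = pi * 0.058081 * 21.3 * 0.48
V = 1.866 m^3

1.866


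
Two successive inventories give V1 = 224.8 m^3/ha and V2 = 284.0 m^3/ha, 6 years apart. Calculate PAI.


Formula: PAI = (V_T2 - V_T1) / (T2 - T1)
Volume increment = 284.0 - 224.8 = 59.2 m^3/ha
PAI = 59.2 / 6 = 9.87 m^3/ha/year

9.87


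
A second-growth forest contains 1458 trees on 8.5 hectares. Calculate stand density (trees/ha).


Formula: Stand Density = N_trees / Area_ha
Density = 1458 trees / 8.5 ha
Density = 172 trees/ha

172


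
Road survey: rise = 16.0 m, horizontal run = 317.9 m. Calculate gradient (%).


Formula: Gradient = rise / run * 100
Gradient = 16.0 / 317.9 * 100 = 5.0%

5.0


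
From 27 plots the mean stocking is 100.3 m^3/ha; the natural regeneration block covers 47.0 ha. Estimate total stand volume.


Formula: Total Volume = Mean Volume per ha * Total Area
Total Volume = 100.3 m^3/ha * 47.0 ha
Total Volume = 4714 m^3

4714


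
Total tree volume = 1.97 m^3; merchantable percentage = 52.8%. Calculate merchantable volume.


Formula: MV = V_total * (merchantable_pct / 100)
Merchantable fraction = 52.8% / 100 = 0.528
MV = 1.97 m^3 * 0.528 = 1.04 m^3

1.04


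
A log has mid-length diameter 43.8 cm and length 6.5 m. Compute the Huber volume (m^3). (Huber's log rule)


Huber: V = Am * L,  Am = pi*(Dm/200)^2
Am = pi*(43.8/200)^2 = 0.150674 m^2
V = 0.150674*6.5 = 0.9794 m^3

0.9794


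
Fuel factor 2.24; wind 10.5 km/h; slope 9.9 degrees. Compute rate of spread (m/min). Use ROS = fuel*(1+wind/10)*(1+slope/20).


Formula: ROS = fuel * (1 + wind/10) * (1 + slope/20)
Wind factor = 1 + 10.5/10 = 2.05
Slope factor = 1 + 9.9/20 = 1.495
ROS = 2.24 * 2.05 * 1.495 = 6.87 m/min

6.87


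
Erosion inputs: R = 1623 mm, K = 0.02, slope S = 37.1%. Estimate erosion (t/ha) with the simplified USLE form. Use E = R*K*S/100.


Formula: E = R * K * S / 100  (simplified USLE)
R * K = 1623 * 0.02 = 32.46
E = 32.46 * 37.1 / 100 = 12.04 t/ha

12.04


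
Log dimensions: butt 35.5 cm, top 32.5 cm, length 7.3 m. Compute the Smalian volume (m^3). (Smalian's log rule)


Smalian: V = (A1 + A2)/2 * L,  A = pi*(D/200)^2
A1 = pi*(35.5/200)^2 = 0.09898 m^2
A2 = pi*(32.5/200)^2 = 0.082958 m^2
V = (0.09898+0.082958)/2*7.3 = 0.6641 m^3

0.6641


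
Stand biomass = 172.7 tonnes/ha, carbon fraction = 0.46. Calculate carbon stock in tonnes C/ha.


Formula: Carbon Stock = Biomass * Carbon Fraction
C = 172.7 t/ha * 0.46
C = 79.4 t C/ha

79.4


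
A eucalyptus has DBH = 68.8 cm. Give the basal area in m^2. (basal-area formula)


Formula: BA = pi * (DBH/2)^2 / 10000  (cm^2 to m^2)
Radius = DBH/2 = 68.8/2 = 34.4 cm
BA = pi * 34.4^2 / 10000
   = 3717.6351 cm^2 / 10000
   = 0.3718 m^2

0.3718


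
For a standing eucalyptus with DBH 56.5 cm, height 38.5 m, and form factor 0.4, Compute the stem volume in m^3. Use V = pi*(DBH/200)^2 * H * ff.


Formula: V = pi * (DBH/200)^2 * H * ff
Radius = DBH/200 = 56.5/200 = 0.2825 m
Radius^2 = 0.2825^2 = 0.07980625 m^2
V = pi * 0.07980625 * 38.5 * 0.4
V = 3.861 m^3

3.861


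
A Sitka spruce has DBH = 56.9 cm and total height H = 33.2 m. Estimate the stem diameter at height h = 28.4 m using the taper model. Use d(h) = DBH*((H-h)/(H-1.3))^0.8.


Taper: d(h) = DBH * ((H - h) / (H - 1.3))^0.8
Numerator = H - h = 33.2 - 28.4 = 4.8 m
Denominator = H - 1.3 = 33.2 - 1.3 = 31.9 m
Ratio = 4.8 / 31.9 = 0.15047
d = 56.9 * 0.15047^0.8 = 12.5 cm

12.5


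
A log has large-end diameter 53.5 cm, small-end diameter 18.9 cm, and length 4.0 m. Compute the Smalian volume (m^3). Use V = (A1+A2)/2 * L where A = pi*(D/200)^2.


Smalian: V = (A1 + A2)/2 * L,  A = pi*(D/200)^2
A1 = pi*(53.5/200)^2 = 0.224801 m^2
A2 = pi*(18.9/200)^2 = 0.028055 m^2
V = (0.224801+0.028055)/2*4.0 = 0.5057 m^3

0.5057


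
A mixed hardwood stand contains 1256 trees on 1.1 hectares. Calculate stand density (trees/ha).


Formula: Stand Density = N_trees / Area_ha
Density = 1256 trees / 1.1 ha
Density = 1142 trees/ha

1142


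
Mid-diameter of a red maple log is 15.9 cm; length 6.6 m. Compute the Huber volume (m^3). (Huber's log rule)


Huber: V = Am * L,  Am = pi*(Dm/200)^2
Am = pi*(15.9/200)^2 = 0.019856 m^2
V = 0.019856*6.6 = 0.131 m^3

0.131


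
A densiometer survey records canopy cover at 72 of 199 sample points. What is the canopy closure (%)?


Formula: Canopy closure = covered points / total points * 100
Closure = 72 / 199 * 100
Closure = 0.3618 * 100 = 36.2%

36.2


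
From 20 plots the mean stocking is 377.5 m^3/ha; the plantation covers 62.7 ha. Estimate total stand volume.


Formula: Total Volume = Mean Volume per ha * Total Area
Total Volume = 377.5 m^3/ha * 62.7 ha
Total Volume = 23669 m^3

23669


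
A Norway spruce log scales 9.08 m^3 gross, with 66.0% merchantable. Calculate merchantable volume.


Formula: MV = V_total * (merchantable_pct / 100)
Merchantable fraction = 66.0% / 100 = 0.66
MV = 9.08 m^3 * 0.66 = 5.993 m^3

5.993


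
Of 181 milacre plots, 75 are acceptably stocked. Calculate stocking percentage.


Formula: Stocking % = stocked plots / total plots * 100
Stocking = 75 / 181 * 100
Stocking = 0.4144 * 100 = 41.4%

41.4


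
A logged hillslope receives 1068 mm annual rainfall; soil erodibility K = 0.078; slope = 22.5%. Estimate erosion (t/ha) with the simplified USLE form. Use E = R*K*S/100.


Formula: E = R * K * S / 100  (simplified USLE)
R * K = 1068 * 0.078 = 83.304
E = 83.304 * 22.5 / 100 = 18.74 t/ha

18.74


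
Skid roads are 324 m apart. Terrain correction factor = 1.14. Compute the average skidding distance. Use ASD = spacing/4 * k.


Formula: ASD = (spacing / 4) * correction
Uncorrected distance = spacing / 4 = 324 / 4 = 81 m
ASD = 81 * 1.14 = 92 m

92


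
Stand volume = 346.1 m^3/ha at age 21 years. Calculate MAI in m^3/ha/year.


Formula: MAI = Total Volume / Stand Age
MAI = 346.1 m^3/ha / 21 years
MAI = 16.48 m^3/ha/year

16.48


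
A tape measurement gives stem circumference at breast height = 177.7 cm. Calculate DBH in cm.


Formula: DBH = C / pi
DBH = 177.7 / pi
pi = 3.14159...
DBH = 56.6 cm

56.6


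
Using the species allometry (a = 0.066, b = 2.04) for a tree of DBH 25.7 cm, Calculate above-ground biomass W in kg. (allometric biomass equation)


Formula: W = a * DBH^b  (allometric power law)
DBH^b = 25.7^2.04 = 752.0792
W = 0.066 * 752.0792 = 49.6 kg

49.6


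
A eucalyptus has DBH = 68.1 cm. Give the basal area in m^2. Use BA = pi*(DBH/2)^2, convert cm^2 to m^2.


Formula: BA = pi * (DBH/2)^2 / 10000  (cm^2 to m^2)
Radius = DBH/2 = 68.1/2 = 34.05 cm
BA = pi * 34.05^2 / 10000
   = 3642.3704 cm^2 / 10000
   = 0.3642 m^2

0.3642


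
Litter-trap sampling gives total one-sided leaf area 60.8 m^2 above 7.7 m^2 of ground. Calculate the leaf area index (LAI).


Formula: LAI = total leaf area / ground area  (dimensionless)
LAI = 60.8 m^2 / 7.7 m^2
LAI = 7.9

7.9


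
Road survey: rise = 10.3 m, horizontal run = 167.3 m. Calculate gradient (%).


Formula: Gradient = rise / run * 100
Gradient = 10.3 / 167.3 * 100 = 6.2%

6.2


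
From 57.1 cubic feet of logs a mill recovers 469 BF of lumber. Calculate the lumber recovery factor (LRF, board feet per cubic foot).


Formula: LRF = Lumber Output (BF) / Log Input (ft^3)
LRF = 469 BF / 57.1 ft^3
LRF = 8.21 BF/ft^3

8.21


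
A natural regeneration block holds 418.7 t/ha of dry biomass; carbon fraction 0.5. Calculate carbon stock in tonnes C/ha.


Formula: Carbon Stock = Biomass * Carbon Fraction
C = 418.7 t/ha * 0.5
C = 209.4 t C/ha

209.4


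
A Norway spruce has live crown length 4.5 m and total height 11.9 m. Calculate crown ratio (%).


Formula: Crown Ratio = (Crown Length / Total Height) * 100
CR = (4.5 m / 11.9 m) * 100
CR = 0.3782 * 100 = 37.8%

37.8


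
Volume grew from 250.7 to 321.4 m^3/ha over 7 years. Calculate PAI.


Formula: PAI = (V_T2 - V_T1) / (T2 - T1)
Volume increment = 321.4 - 250.7 = 70.7 m^3/ha
PAI = 70.7 / 7 = 10.1 m^3/ha/year

10.1
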